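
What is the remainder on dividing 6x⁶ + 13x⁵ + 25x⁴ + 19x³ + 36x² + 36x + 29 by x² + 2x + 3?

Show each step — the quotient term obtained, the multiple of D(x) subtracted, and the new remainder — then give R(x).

R(x) = 2

Step 1: lead(6x⁶ + 13x⁵ + 25x⁴ + 19x³ + 36x² + 36x + 29) ÷ lead(D) = 6x⁶ ÷ x² = 6x⁴. Subtract (6x⁴)·D = 6x⁶ + 12x⁵ + 18x⁴. Remainder: x⁵ + 7x⁴ + 19x³ + 36x² + 36x + 29.
Step 2: lead(x⁵ + 7x⁴ + 19x³ + 36x² + 36x + 29) ÷ lead(D) = x⁵ ÷ x² = x³. Subtract (x³)·D = x⁵ + 2x⁴ + 3x³. Remainder: 5x⁴ + 16x³ + 36x² + 36x + 29.
Step 3: lead(5x⁴ + 16x³ + 36x² + 36x + 29) ÷ lead(D) = 5x⁴ ÷ x² = 5x². Subtract (5x²)·D = 5x⁴ + 10x³ + 15x². Remainder: 6x³ + 21x² + 36x + 29.
Step 4: lead(6x³ + 21x² + 36x + 29) ÷ lead(D) = 6x³ ÷ x² = 6x. Subtract (6x)·D = 6x³ + 12x² + 18x. Remainder: 9x² + 18x + 29.
Step 5: lead(9x² + 18x + 29) ÷ lead(D) = 9x² ÷ x² = 9. Subtract (9)·D = 9x² + 18x + 27. Remainder: 2.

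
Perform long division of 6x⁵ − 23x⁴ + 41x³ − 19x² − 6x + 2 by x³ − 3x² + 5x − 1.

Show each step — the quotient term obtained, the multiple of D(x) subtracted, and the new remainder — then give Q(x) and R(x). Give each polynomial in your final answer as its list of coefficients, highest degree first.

Step 1: lead(6x⁵ − 23x⁴ + 41x³ − 19x² − 6x + 2) ÷ lead(D) = 6x⁵ ÷ x³ = 6x². Subtract (6x²)·D = 6x⁵ − 18x⁴ + 30x³ − 6x². Remainder: −5x⁴ + 11x³ − 13x² − 6x + 2.
Step 2: lead(−5x⁴ + 11x³ − 13x² − 6x + 2) ÷ lead(D) = −5x⁴ ÷ x³ = −5x. Subtract (−5x)·D = −5x⁴ + 15x³ − 25x² + 5x. Remainder: −4x³ + 12x² − 11x + 2.
Step 3: lead(−4x³ + 12x² − 11x + 2) ÷ lead(D) = −4x³ ÷ x³ = −4. Subtract (−4)·D = −4x³ + 12x² − 20x + 4. Remainder: 9x − 2.

Q = [6, -5, -4]; R = [9, -2]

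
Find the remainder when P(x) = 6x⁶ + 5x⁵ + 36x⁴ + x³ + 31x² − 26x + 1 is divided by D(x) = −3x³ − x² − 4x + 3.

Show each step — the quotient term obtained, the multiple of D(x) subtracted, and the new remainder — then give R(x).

Step 1: lead(6x⁶ + 5x⁵ + 36x⁴ + x³ + 31x² − 26x + 1) ÷ lead(D) = 6x⁶ ÷ −3x³ = −2x³. Subtract (−2x³)·D = 6x⁶ + 2x⁵ + 8x⁴ − 6x³. Remainder: 3x⁵ + 28x⁴ + 7x³ + 31x² − 26x + 1.
Step 2: lead(3x⁵ + 28x⁴ + 7x³ + 31x² − 26x + 1) ÷ lead(D) = 3x⁵ ÷ −3x³ = −x². Subtract (−x²)·D = 3x⁵ + x⁴ + 4x³ − 3x². Remainder: 27x⁴ + 3x³ + 34x² − 26x + 1.
Step 3: lead(27x⁴ + 3x³ + 34x² − 26x + 1) ÷ lead(D) = 27x⁴ ÷ −3x³ = −9x. Subtract (−9x)·D = 27x⁴ + 9x³ + 36x² − 27x. Remainder: −6x³ − 2x² + x + 1.
Step 4: lead(−6x³ − 2x² + x + 1) ÷ lead(D) = −6x³ ÷ −3x³ = 2. Subtract (2)·D = −6x³ − 2x² − 8x + 6. Remainder: 9x − 5.

R(x) = 9x − 5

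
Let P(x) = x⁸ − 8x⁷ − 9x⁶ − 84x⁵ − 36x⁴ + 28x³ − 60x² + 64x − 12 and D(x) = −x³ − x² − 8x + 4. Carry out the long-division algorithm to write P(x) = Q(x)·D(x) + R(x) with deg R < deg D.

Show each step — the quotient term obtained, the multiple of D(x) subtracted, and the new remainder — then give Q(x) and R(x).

Step 1: lead(x⁸ − 8x⁷ − 9x⁶ − 84x⁵ − 36x⁴ + 28x³ − 60x² + 64x − 12) ÷ lead(D) = x⁸ ÷ −x³ = −x⁵. Subtract (−x⁵)·D = x⁸ + x⁷ + 8x⁶ − 4x⁵. Remainder: −9x⁷ − 17x⁶ − 80x⁵ − 36x⁴ + 28x³ − 60x² + 64x − 12.
Step 2: lead(−9x⁷ − 17x⁶ − 80x⁵ − 36x⁴ + 28x³ − 60x² + 64x − 12) ÷ lead(D) = −9x⁷ ÷ −x³ = 9x⁴. Subtract (9x⁴)·D = −9x⁷ − 9x⁶ − 72x⁵ + 36x⁴. Remainder: −8x⁶ − 8x⁵ − 72x⁴ + 28x³ − 60x² + 64x − 12.
Step 3: lead(−8x⁶ − 8x⁵ − 72x⁴ + 28x³ − 60x² + 64x − 12) ÷ lead(D) = −8x⁶ ÷ −x³ = 8x³. Subtract (8x³)·D = −8x⁶ − 8x⁵ − 64x⁴ + 32x³. Remainder: −8x⁴ − 4x³ − 60x² + 64x − 12.
Step 4: lead(−8x⁴ − 4x³ − 60x² + 64x − 12) ÷ lead(D) = −8x⁴ ÷ −x³ = 8x. Subtract (8x)·D = −8x⁴ − 8x³ − 64x² + 32x. Remainder: 4x³ + 4x² + 32x − 12.
Step 5: lead(4x³ + 4x² + 32x − 12) ÷ lead(D) = 4x³ ÷ −x³ = −4. Subtract (−4)·D = 4x³ + 4x² + 32x − 16. Remainder: 4.

Q(x) = −x⁵ + 9x⁴ + 8x³ + 8x − 4; R(x) = 4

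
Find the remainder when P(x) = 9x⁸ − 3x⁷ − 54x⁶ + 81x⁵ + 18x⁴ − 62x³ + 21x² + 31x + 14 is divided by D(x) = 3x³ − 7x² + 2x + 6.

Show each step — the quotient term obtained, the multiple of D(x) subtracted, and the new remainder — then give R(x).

R(x) = −x + 8

Step 1: lead(9x⁸ − 3x⁷ − 54x⁶ + 81x⁵ + 18x⁴ − 62x³ + 21x² + 31x + 14) ÷ lead(D) = 9x⁸ ÷ 3x³ = 3x⁵. Subtract (3x⁵)·D = 9x⁸ − 21x⁷ + 6x⁶ + 18x⁵. Remainder: 18x⁷ − 60x⁶ + 63x⁵ + 18x⁴ − 62x³ + 21x² + 31x + 14.
Step 2: lead(18x⁷ − 60x⁶ + 63x⁵ + 18x⁴ − 62x³ + 21x² + 31x + 14) ÷ lead(D) = 18x⁷ ÷ 3x³ = 6x⁴. Subtract (6x⁴)·D = 18x⁷ − 42x⁶ + 12x⁵ + 36x⁴. Remainder: −18x⁶ + 51x⁵ − 18x⁴ − 62x³ + 21x² + 31x + 14.
Step 3: lead(−18x⁶ + 51x⁵ − 18x⁴ − 62x³ + 21x² + 31x + 14) ÷ lead(D) = −18x⁶ ÷ 3x³ = −6x³. Subtract (−6x³)·D = −18x⁶ + 42x⁵ − 12x⁴ − 36x³. Remainder: 9x⁵ − 6x⁴ − 26x³ + 21x² + 31x + 14.
Step 4: lead(9x⁵ − 6x⁴ − 26x³ + 21x² + 31x + 14) ÷ lead(D) = 9x⁵ ÷ 3x³ = 3x². Subtract (3x²)·D = 9x⁵ − 21x⁴ + 6x³ + 18x². Remainder: 15x⁴ − 32x³ + 3x² + 31x + 14.
Step 5: lead(15x⁴ − 32x³ + 3x² + 31x + 14) ÷ lead(D) = 15x⁴ ÷ 3x³ = 5x. Subtract (5x)·D = 15x⁴ − 35x³ + 10x² + 30x. Remainder: 3x³ − 7x² + x + 14.
Step 6: lead(3x³ − 7x² + x + 14) ÷ lead(D) = 3x³ ÷ 3x³ = 1. Subtract (1)·D = 3x³ − 7x² + 2x + 6. Remainder: −x + 8.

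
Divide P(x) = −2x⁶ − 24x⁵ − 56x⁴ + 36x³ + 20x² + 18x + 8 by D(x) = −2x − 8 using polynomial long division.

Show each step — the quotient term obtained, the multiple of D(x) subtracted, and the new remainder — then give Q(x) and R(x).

Step 1: lead(−2x⁶ − 24x⁵ − 56x⁴ + 36x³ + 20x² + 18x + 8) ÷ lead(D) = −2x⁶ ÷ −2x = x⁵. Subtract (x⁵)·D = −2x⁶ − 8x⁵. Remainder: −16x⁵ − 56x⁴ + 36x³ + 20x² + 18x + 8.
Step 2: lead(−16x⁵ − 56x⁴ + 36x³ + 20x² + 18x + 8) ÷ lead(D) = −16x⁵ ÷ −2x = 8x⁴. Subtract (8x⁴)·D = −16x⁵ − 64x⁴. Remainder: 8x⁴ + 36x³ + 20x² + 18x + 8.
Step 3: lead(8x⁴ + 36x³ + 20x² + 18x + 8) ÷ lead(D) = 8x⁴ ÷ −2x = −4x³. Subtract (−4x³)·D = 8x⁴ + 32x³. Remainder: 4x³ + 20x² + 18x + 8.
Step 4: lead(4x³ + 20x² + 18x + 8) ÷ lead(D) = 4x³ ÷ −2x = −2x². Subtract (−2x²)·D = 4x³ + 16x². Remainder: 4x² + 18x + 8.
Step 5: lead(4x² + 18x + 8) ÷ lead(D) = 4x² ÷ −2x = −2x. Subtract (−2x)·D = 4x² + 16x. Remainder: 2x + 8.
Step 6: lead(2x + 8) ÷ lead(D) = 2x ÷ −2x = −1. Subtract (−1)·D = 2x + 8. Remainder: 0.

Q(x) = x⁵ + 8x⁴ − 4x³ − 2x² − 2x − 1; R(x) = 0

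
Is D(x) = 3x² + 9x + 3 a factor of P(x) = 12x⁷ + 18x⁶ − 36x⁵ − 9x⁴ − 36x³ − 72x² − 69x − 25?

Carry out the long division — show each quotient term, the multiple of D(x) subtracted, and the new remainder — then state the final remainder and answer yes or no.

R(x) = −7, so D(x) is not a factor of P(x). no

Step 1: lead(12x⁷ + 18x⁶ − 36x⁵ − 9x⁴ − 36x³ − 72x² − 69x − 25) ÷ lead(D) = 12x⁷ ÷ 3x² = 4x⁵. Subtract (4x⁵)·D = 12x⁷ + 36x⁶ + 12x⁵. Remainder: −18x⁶ − 48x⁵ − 9x⁴ − 36x³ − 72x² − 69x − 25.
Step 2: lead(−18x⁶ − 48x⁵ − 9x⁴ − 36x³ − 72x² − 69x − 25) ÷ lead(D) = −18x⁶ ÷ 3x² = −6x⁴. Subtract (−6x⁴)·D = −18x⁶ − 54x⁵ − 18x⁴. Remainder: 6x⁵ + 9x⁴ − 36x³ − 72x² − 69x − 25.
Step 3: lead(6x⁵ + 9x⁴ − 36x³ − 72x² − 69x − 25) ÷ lead(D) = 6x⁵ ÷ 3x² = 2x³. Subtract (2x³)·D = 6x⁵ + 18x⁴ + 6x³. Remainder: −9x⁴ − 42x³ − 72x² − 69x − 25.
Step 4: lead(−9x⁴ − 42x³ − 72x² − 69x − 25) ÷ lead(D) = −9x⁴ ÷ 3x² = −3x². Subtract (−3x²)·D = −9x⁴ − 27x³ − 9x². Remainder: −15x³ − 63x² − 69x − 25.
Step 5: lead(−15x³ − 63x² − 69x − 25) ÷ lead(D) = −15x³ ÷ 3x² = −5x. Subtract (−5x)·D = −15x³ − 45x² − 15x. Remainder: −18x² − 54x − 25.
Step 6: lead(−18x² − 54x − 25) ÷ lead(D) = −18x² ÷ 3x² = −6. Subtract (−6)·D = −18x² − 54x − 18. Remainder: −7.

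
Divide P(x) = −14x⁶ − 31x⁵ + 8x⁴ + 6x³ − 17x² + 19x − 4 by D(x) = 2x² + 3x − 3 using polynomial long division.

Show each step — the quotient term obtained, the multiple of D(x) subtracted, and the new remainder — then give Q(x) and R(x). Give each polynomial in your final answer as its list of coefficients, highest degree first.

Step 1: lead(−14x⁶ − 31x⁵ + 8x⁴ + 6x³ − 17x² + 19x − 4) ÷ lead(D) = −14x⁶ ÷ 2x² = −7x⁴. Subtract (−7x⁴)·D = −14x⁶ − 21x⁵ + 21x⁴. Remainder: −10x⁵ − 13x⁴ + 6x³ − 17x² + 19x − 4.
Step 2: lead(−10x⁵ − 13x⁴ + 6x³ − 17x² + 19x − 4) ÷ lead(D) = −10x⁵ ÷ 2x² = −5x³. Subtract (−5x³)·D = −10x⁵ − 15x⁴ + 15x³. Remainder: 2x⁴ − 9x³ − 17x² + 19x − 4.
Step 3: lead(2x⁴ − 9x³ − 17x² + 19x − 4) ÷ lead(D) = 2x⁴ ÷ 2x² = x². Subtract (x²)·D = 2x⁴ + 3x³ − 3x². Remainder: −12x³ − 14x² + 19x − 4.
Step 4: lead(−12x³ − 14x² + 19x − 4) ÷ lead(D) = −12x³ ÷ 2x² = −6x. Subtract (−6x)·D = −12x³ − 18x² + 18x. Remainder: 4x² + x − 4.
Step 5: lead(4x² + x − 4) ÷ lead(D) = 4x² ÷ 2x² = 2. Subtract (2)·D = 4x² + 6x − 6. Remainder: −5x + 2.

Q = [-7, -5, 1, -6, 2]; R = [-5, 2]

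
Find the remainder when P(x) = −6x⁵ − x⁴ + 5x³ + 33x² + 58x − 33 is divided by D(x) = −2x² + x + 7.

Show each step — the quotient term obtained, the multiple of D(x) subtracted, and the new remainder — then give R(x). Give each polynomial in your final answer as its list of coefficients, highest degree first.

R = [2]

Step 1: lead(−6x⁵ − x⁴ + 5x³ + 33x² + 58x − 33) ÷ lead(D) = −6x⁵ ÷ −2x² = 3x³. Subtract (3x³)·D = −6x⁵ + 3x⁴ + 21x³. Remainder: −4x⁴ − 16x³ + 33x² + 58x − 33.
Step 2: lead(−4x⁴ − 16x³ + 33x² + 58x − 33) ÷ lead(D) = −4x⁴ ÷ −2x² = 2x². Subtract (2x²)·D = −4x⁴ + 2x³ + 14x². Remainder: −18x³ + 19x² + 58x − 33.
Step 3: lead(−18x³ + 19x² + 58x − 33) ÷ lead(D) = −18x³ ÷ −2x² = 9x. Subtract (9x)·D = −18x³ + 9x² + 63x. Remainder: 10x² − 5x − 33.
Step 4: lead(10x² − 5x − 33) ÷ lead(D) = 10x² ÷ −2x² = −5. Subtract (−5)·D = 10x² − 5x − 35. Remainder: 2.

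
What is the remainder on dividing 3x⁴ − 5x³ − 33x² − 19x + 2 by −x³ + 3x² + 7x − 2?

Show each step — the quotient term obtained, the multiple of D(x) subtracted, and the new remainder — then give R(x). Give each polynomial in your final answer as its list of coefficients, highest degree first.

R = [3, -6]

Step 1: lead(3x⁴ − 5x³ − 33x² − 19x + 2) ÷ lead(D) = 3x⁴ ÷ −x³ = −3x. Subtract (−3x)·D = 3x⁴ − 9x³ − 21x² + 6x. Remainder: 4x³ − 12x² − 25x + 2.
Step 2: lead(4x³ − 12x² − 25x + 2) ÷ lead(D) = 4x³ ÷ −x³ = −4. Subtract (−4)·D = 4x³ − 12x² − 28x + 8. Remainder: 3x − 6.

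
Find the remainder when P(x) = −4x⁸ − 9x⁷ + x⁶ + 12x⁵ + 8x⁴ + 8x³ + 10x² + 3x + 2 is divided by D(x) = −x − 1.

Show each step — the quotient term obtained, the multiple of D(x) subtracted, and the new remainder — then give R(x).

Step 1: lead(−4x⁸ − 9x⁷ + x⁶ + 12x⁵ + 8x⁴ + 8x³ + 10x² + 3x + 2) ÷ lead(D) = −4x⁸ ÷ −x = 4x⁷. Subtract (4x⁷)·D = −4x⁸ − 4x⁷. Remainder: −5x⁷ + x⁶ + 12x⁵ + 8x⁴ + 8x³ + 10x² + 3x + 2.
Step 2: lead(−5x⁷ + x⁶ + 12x⁵ + 8x⁴ + 8x³ + 10x² + 3x + 2) ÷ lead(D) = −5x⁷ ÷ −x = 5x⁶. Subtract (5x⁶)·D = −5x⁷ − 5x⁶. Remainder: 6x⁶ + 12x⁵ + 8x⁴ + 8x³ + 10x² + 3x + 2.
Step 3: lead(6x⁶ + 12x⁵ + 8x⁴ + 8x³ + 10x² + 3x + 2) ÷ lead(D) = 6x⁶ ÷ −x = −6x⁵. Subtract (−6x⁵)·D = 6x⁶ + 6x⁵. Remainder: 6x⁵ + 8x⁴ + 8x³ + 10x² + 3x + 2.
Step 4: lead(6x⁵ + 8x⁴ + 8x³ + 10x² + 3x + 2) ÷ lead(D) = 6x⁵ ÷ −x = −6x⁴. Subtract (−6x⁴)·D = 6x⁵ + 6x⁴. Remainder: 2x⁴ + 8x³ + 10x² + 3x + 2.
Step 5: lead(2x⁴ + 8x³ + 10x² + 3x + 2) ÷ lead(D) = 2x⁴ ÷ −x = −2x³. Subtract (−2x³)·D = 2x⁴ + 2x³. Remainder: 6x³ + 10x² + 3x + 2.
Step 6: lead(6x³ + 10x² + 3x + 2) ÷ lead(D) = 6x³ ÷ −x = −6x². Subtract (−6x²)·D = 6x³ + 6x². Remainder: 4x² + 3x + 2.
Step 7: lead(4x² + 3x + 2) ÷ lead(D) = 4x² ÷ −x = −4x. Subtract (−4x)·D = 4x² + 4x. Remainder: −x + 2.
Step 8: lead(−x + 2) ÷ lead(D) = −x ÷ −x = 1. Subtract (1)·D = −x − 1. Remainder: 3.

R(x) = 3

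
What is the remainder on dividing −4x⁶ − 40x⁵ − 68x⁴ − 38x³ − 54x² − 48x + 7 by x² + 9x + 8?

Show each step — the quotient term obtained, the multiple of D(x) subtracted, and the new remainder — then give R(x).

Step 1: lead(−4x⁶ − 40x⁵ − 68x⁴ − 38x³ − 54x² − 48x + 7) ÷ lead(D) = −4x⁶ ÷ x² = −4x⁴. Subtract (−4x⁴)·D = −4x⁶ − 36x⁵ − 32x⁴. Remainder: −4x⁵ − 36x⁴ − 38x³ − 54x² − 48x + 7.
Step 2: lead(−4x⁵ − 36x⁴ − 38x³ − 54x² − 48x + 7) ÷ lead(D) = −4x⁵ ÷ x² = −4x³. Subtract (−4x³)·D = −4x⁵ − 36x⁴ − 32x³. Remainder: −6x³ − 54x² − 48x + 7.
Step 3: lead(−6x³ − 54x² − 48x + 7) ÷ lead(D) = −6x³ ÷ x² = −6x. Subtract (−6x)·D = −6x³ − 54x² − 48x. Remainder: 7.

R(x) = 7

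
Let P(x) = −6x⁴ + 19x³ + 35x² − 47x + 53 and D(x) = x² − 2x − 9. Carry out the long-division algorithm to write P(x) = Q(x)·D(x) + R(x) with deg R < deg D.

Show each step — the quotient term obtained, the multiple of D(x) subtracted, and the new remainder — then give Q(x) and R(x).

Q(x) = −6x² + 7x − 5; R(x) = 6x + 8

Step 1: lead(−6x⁴ + 19x³ + 35x² − 47x + 53) ÷ lead(D) = −6x⁴ ÷ x² = −6x². Subtract (−6x²)·D = −6x⁴ + 12x³ + 54x². Remainder: 7x³ − 19x² − 47x + 53.
Step 2: lead(7x³ − 19x² − 47x + 53) ÷ lead(D) = 7x³ ÷ x² = 7x. Subtract (7x)·D = 7x³ − 14x² − 63x. Remainder: −5x² + 16x + 53.
Step 3: lead(−5x² + 16x + 53) ÷ lead(D) = −5x² ÷ x² = −5. Subtract (−5)·D = −5x² + 10x + 45. Remainder: 6x + 8.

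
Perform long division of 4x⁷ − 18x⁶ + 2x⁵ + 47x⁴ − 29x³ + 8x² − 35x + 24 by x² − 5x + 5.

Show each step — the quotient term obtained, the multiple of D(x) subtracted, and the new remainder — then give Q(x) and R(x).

Q(x) = 4x⁵ + 2x⁴ − 8x³ − 3x² − 4x + 3; R(x) = 9

Step 1: lead(4x⁷ − 18x⁶ + 2x⁵ + 47x⁴ − 29x³ + 8x² − 35x + 24) ÷ lead(D) = 4x⁷ ÷ x² = 4x⁵. Subtract (4x⁵)·D = 4x⁷ − 20x⁶ + 20x⁵. Remainder: 2x⁶ − 18x⁵ + 47x⁴ − 29x³ + 8x² − 35x + 24.
Step 2: lead(2x⁶ − 18x⁵ + 47x⁴ − 29x³ + 8x² − 35x + 24) ÷ lead(D) = 2x⁶ ÷ x² = 2x⁴. Subtract (2x⁴)·D = 2x⁶ − 10x⁵ + 10x⁴. Remainder: −8x⁵ + 37x⁴ − 29x³ + 8x² − 35x + 24.
Step 3: lead(−8x⁵ + 37x⁴ − 29x³ + 8x² − 35x + 24) ÷ lead(D) = −8x⁵ ÷ x² = −8x³. Subtract (−8x³)·D = −8x⁵ + 40x⁴ − 40x³. Remainder: −3x⁴ + 11x³ + 8x² − 35x + 24.
Step 4: lead(−3x⁴ + 11x³ + 8x² − 35x + 24) ÷ lead(D) = −3x⁴ ÷ x² = −3x². Subtract (−3x²)·D = −3x⁴ + 15x³ − 15x². Remainder: −4x³ + 23x² − 35x + 24.
Step 5: lead(−4x³ + 23x² − 35x + 24) ÷ lead(D) = −4x³ ÷ x² = −4x. Subtract (−4x)·D = −4x³ + 20x² − 20x. Remainder: 3x² − 15x + 24.
Step 6: lead(3x² − 15x + 24) ÷ lead(D) = 3x² ÷ x² = 3. Subtract (3)·D = 3x² − 15x + 15. Remainder: 9.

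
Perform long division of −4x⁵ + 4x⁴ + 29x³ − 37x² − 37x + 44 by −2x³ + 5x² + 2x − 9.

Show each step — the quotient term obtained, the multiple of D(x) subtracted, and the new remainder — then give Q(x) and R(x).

Q(x) = 2x² + 3x − 5; R(x) = −1

Step 1: lead(−4x⁵ + 4x⁴ + 29x³ − 37x² − 37x + 44) ÷ lead(D) = −4x⁵ ÷ −2x³ = 2x². Subtract (2x²)·D = −4x⁵ + 10x⁴ + 4x³ − 18x². Remainder: −6x⁴ + 25x³ − 19x² − 37x + 44.
Step 2: lead(−6x⁴ + 25x³ − 19x² − 37x + 44) ÷ lead(D) = −6x⁴ ÷ −2x³ = 3x. Subtract (3x)·D = −6x⁴ + 15x³ + 6x² − 27x. Remainder: 10x³ − 25x² − 10x + 44.
Step 3: lead(10x³ − 25x² − 10x + 44) ÷ lead(D) = 10x³ ÷ −2x³ = −5. Subtract (−5)·D = 10x³ − 25x² − 10x + 45. Remainder: −1.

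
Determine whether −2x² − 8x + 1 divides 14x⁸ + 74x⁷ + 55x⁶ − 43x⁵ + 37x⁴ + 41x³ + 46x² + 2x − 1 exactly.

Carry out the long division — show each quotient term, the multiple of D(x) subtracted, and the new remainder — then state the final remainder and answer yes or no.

R(x) = 0, so D(x) is a factor of P(x). yes

Step 1: lead(14x⁸ + 74x⁷ + 55x⁶ − 43x⁵ + 37x⁴ + 41x³ + 46x² + 2x − 1) ÷ lead(D) = 14x⁸ ÷ −2x² = −7x⁶. Subtract (−7x⁶)·D = 14x⁸ + 56x⁷ − 7x⁶. Remainder: 18x⁷ + 62x⁶ − 43x⁵ + 37x⁴ + 41x³ + 46x² + 2x − 1.
Step 2: lead(18x⁷ + 62x⁶ − 43x⁵ + 37x⁴ + 41x³ + 46x² + 2x − 1) ÷ lead(D) = 18x⁷ ÷ −2x² = −9x⁵. Subtract (−9x⁵)·D = 18x⁷ + 72x⁶ − 9x⁵. Remainder: −10x⁶ − 34x⁵ + 37x⁴ + 41x³ + 46x² + 2x − 1.
Step 3: lead(−10x⁶ − 34x⁵ + 37x⁴ + 41x³ + 46x² + 2x − 1) ÷ lead(D) = −10x⁶ ÷ −2x² = 5x⁴. Subtract (5x⁴)·D = −10x⁶ − 40x⁵ + 5x⁴. Remainder: 6x⁵ + 32x⁴ + 41x³ + 46x² + 2x − 1.
Step 4: lead(6x⁵ + 32x⁴ + 41x³ + 46x² + 2x − 1) ÷ lead(D) = 6x⁵ ÷ −2x² = −3x³. Subtract (−3x³)·D = 6x⁵ + 24x⁴ − 3x³. Remainder: 8x⁴ + 44x³ + 46x² + 2x − 1.
Step 5: lead(8x⁴ + 44x³ + 46x² + 2x − 1) ÷ lead(D) = 8x⁴ ÷ −2x² = −4x². Subtract (−4x²)·D = 8x⁴ + 32x³ − 4x². Remainder: 12x³ + 50x² + 2x − 1.
Step 6: lead(12x³ + 50x² + 2x − 1) ÷ lead(D) = 12x³ ÷ −2x² = −6x. Subtract (−6x)·D = 12x³ + 48x² − 6x. Remainder: 2x² + 8x − 1.
Step 7: lead(2x² + 8x − 1) ÷ lead(D) = 2x² ÷ −2x² = −1. Subtract (−1)·D = 2x² + 8x − 1. Remainder: 0.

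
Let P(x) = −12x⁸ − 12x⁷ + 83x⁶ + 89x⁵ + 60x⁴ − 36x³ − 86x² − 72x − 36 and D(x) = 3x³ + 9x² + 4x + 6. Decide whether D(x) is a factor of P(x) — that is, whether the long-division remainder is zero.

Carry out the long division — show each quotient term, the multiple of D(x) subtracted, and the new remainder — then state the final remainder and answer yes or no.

Step 1: lead(−12x⁸ − 12x⁷ + 83x⁶ + 89x⁵ + 60x⁴ − 36x³ − 86x² − 72x − 36) ÷ lead(D) = −12x⁸ ÷ 3x³ = −4x⁵. Subtract (−4x⁵)·D = −12x⁸ − 36x⁷ − 16x⁶ − 24x⁵. Remainder: 24x⁷ + 99x⁶ + 113x⁵ + 60x⁴ − 36x³ − 86x² − 72x − 36.
Step 2: lead(24x⁷ + 99x⁶ + 113x⁵ + 60x⁴ − 36x³ − 86x² − 72x − 36) ÷ lead(D) = 24x⁷ ÷ 3x³ = 8x⁴. Subtract (8x⁴)·D = 24x⁷ + 72x⁶ + 32x⁵ + 48x⁴. Remainder: 27x⁶ + 81x⁵ + 12x⁴ − 36x³ − 86x² − 72x − 36.
Step 3: lead(27x⁶ + 81x⁵ + 12x⁴ − 36x³ − 86x² − 72x − 36) ÷ lead(D) = 27x⁶ ÷ 3x³ = 9x³. Subtract (9x³)·D = 27x⁶ + 81x⁵ + 36x⁴ + 54x³. Remainder: −24x⁴ − 90x³ − 86x² − 72x − 36.
Step 4: lead(−24x⁴ − 90x³ − 86x² − 72x − 36) ÷ lead(D) = −24x⁴ ÷ 3x³ = −8x. Subtract (−8x)·D = −24x⁴ − 72x³ − 32x² − 48x. Remainder: −18x³ − 54x² − 24x − 36.
Step 5: lead(−18x³ − 54x² − 24x − 36) ÷ lead(D) = −18x³ ÷ 3x³ = −6. Subtract (−6)·D = −18x³ − 54x² − 24x − 36. Remainder: 0.

R(x) = 0, so D(x) is a factor of P(x). yes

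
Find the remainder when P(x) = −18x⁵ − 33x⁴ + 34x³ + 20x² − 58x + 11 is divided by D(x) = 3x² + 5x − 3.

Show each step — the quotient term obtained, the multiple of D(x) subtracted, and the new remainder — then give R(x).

R(x) = −7x − 7

Step 1: lead(−18x⁵ − 33x⁴ + 34x³ + 20x² − 58x + 11) ÷ lead(D) = −18x⁵ ÷ 3x² = −6x³. Subtract (−6x³)·D = −18x⁵ − 30x⁴ + 18x³. Remainder: −3x⁴ + 16x³ + 20x² − 58x + 11.
Step 2: lead(−3x⁴ + 16x³ + 20x² − 58x + 11) ÷ lead(D) = −3x⁴ ÷ 3x² = −x². Subtract (−x²)·D = −3x⁴ − 5x³ + 3x². Remainder: 21x³ + 17x² − 58x + 11.
Step 3: lead(21x³ + 17x² − 58x + 11) ÷ lead(D) = 21x³ ÷ 3x² = 7x. Subtract (7x)·D = 21x³ + 35x² − 21x. Remainder: −18x² − 37x + 11.
Step 4: lead(−18x² − 37x + 11) ÷ lead(D) = −18x² ÷ 3x² = −6. Subtract (−6)·D = −18x² − 30x + 18. Remainder: −7x − 7.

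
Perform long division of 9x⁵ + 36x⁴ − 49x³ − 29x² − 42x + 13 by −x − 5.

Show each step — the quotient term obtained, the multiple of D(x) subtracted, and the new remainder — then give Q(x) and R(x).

Step 1: lead(9x⁵ + 36x⁴ − 49x³ − 29x² − 42x + 13) ÷ lead(D) = 9x⁵ ÷ −x = −9x⁴. Subtract (−9x⁴)·D = 9x⁵ + 45x⁴. Remainder: −9x⁴ − 49x³ − 29x² − 42x + 13.
Step 2: lead(−9x⁴ − 49x³ − 29x² − 42x + 13) ÷ lead(D) = −9x⁴ ÷ −x = 9x³. Subtract (9x³)·D = −9x⁴ − 45x³. Remainder: −4x³ − 29x² − 42x + 13.
Step 3: lead(−4x³ − 29x² − 42x + 13) ÷ lead(D) = −4x³ ÷ −x = 4x². Subtract (4x²)·D = −4x³ − 20x². Remainder: −9x² − 42x + 13.
Step 4: lead(−9x² − 42x + 13) ÷ lead(D) = −9x² ÷ −x = 9x. Subtract (9x)·D = −9x² − 45x. Remainder: 3x + 13.
Step 5: lead(3x + 13) ÷ lead(D) = 3x ÷ −x = −3. Subtract (−3)·D = 3x + 15. Remainder: −2.

Q(x) = −9x⁴ + 9x³ + 4x² + 9x − 3; R(x) = −2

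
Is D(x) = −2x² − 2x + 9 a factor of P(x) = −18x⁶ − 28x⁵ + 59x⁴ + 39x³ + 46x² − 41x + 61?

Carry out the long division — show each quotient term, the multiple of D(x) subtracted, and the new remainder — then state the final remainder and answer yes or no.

Step 1: lead(−18x⁶ − 28x⁵ + 59x⁴ + 39x³ + 46x² − 41x + 61) ÷ lead(D) = −18x⁶ ÷ −2x² = 9x⁴. Subtract (9x⁴)·D = −18x⁶ − 18x⁵ + 81x⁴. Remainder: −10x⁵ − 22x⁴ + 39x³ + 46x² − 41x + 61.
Step 2: lead(−10x⁵ − 22x⁴ + 39x³ + 46x² − 41x + 61) ÷ lead(D) = −10x⁵ ÷ −2x² = 5x³. Subtract (5x³)·D = −10x⁵ − 10x⁴ + 45x³. Remainder: −12x⁴ − 6x³ + 46x² − 41x + 61.
Step 3: lead(−12x⁴ − 6x³ + 46x² − 41x + 61) ÷ lead(D) = −12x⁴ ÷ −2x² = 6x². Subtract (6x²)·D = −12x⁴ − 12x³ + 54x². Remainder: 6x³ − 8x² − 41x + 61.
Step 4: lead(6x³ − 8x² − 41x + 61) ÷ lead(D) = 6x³ ÷ −2x² = −3x. Subtract (−3x)·D = 6x³ + 6x² − 27x. Remainder: −14x² − 14x + 61.
Step 5: lead(−14x² − 14x + 61) ÷ lead(D) = −14x² ÷ −2x² = 7. Subtract (7)·D = −14x² − 14x + 63. Remainder: −2.

R(x) = −2, so D(x) is not a factor of P(x). no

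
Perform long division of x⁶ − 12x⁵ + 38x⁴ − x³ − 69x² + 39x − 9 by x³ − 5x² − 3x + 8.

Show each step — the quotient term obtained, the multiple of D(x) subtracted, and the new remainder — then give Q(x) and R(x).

Step 1: lead(x⁶ − 12x⁵ + 38x⁴ − x³ − 69x² + 39x − 9) ÷ lead(D) = x⁶ ÷ x³ = x³. Subtract (x³)·D = x⁶ − 5x⁵ − 3x⁴ + 8x³. Remainder: −7x⁵ + 41x⁴ − 9x³ − 69x² + 39x − 9.
Step 2: lead(−7x⁵ + 41x⁴ − 9x³ − 69x² + 39x − 9) ÷ lead(D) = −7x⁵ ÷ x³ = −7x². Subtract (−7x²)·D = −7x⁵ + 35x⁴ + 21x³ − 56x². Remainder: 6x⁴ − 30x³ − 13x² + 39x − 9.
Step 3: lead(6x⁴ − 30x³ − 13x² + 39x − 9) ÷ lead(D) = 6x⁴ ÷ x³ = 6x. Subtract (6x)·D = 6x⁴ − 30x³ − 18x² + 48x. Remainder: 5x² − 9x − 9.

Q(x) = x³ − 7x² + 6x; R(x) = 5x² − 9x − 9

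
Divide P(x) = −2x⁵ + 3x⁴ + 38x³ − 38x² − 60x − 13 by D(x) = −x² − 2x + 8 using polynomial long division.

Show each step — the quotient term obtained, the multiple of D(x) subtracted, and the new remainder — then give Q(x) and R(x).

Step 1: lead(−2x⁵ + 3x⁴ + 38x³ − 38x² − 60x − 13) ÷ lead(D) = −2x⁵ ÷ −x² = 2x³. Subtract (2x³)·D = −2x⁵ − 4x⁴ + 16x³. Remainder: 7x⁴ + 22x³ − 38x² − 60x − 13.
Step 2: lead(7x⁴ + 22x³ − 38x² − 60x − 13) ÷ lead(D) = 7x⁴ ÷ −x² = −7x². Subtract (−7x²)·D = 7x⁴ + 14x³ − 56x². Remainder: 8x³ + 18x² − 60x − 13.
Step 3: lead(8x³ + 18x² − 60x − 13) ÷ lead(D) = 8x³ ÷ −x² = −8x. Subtract (−8x)·D = 8x³ + 16x² − 64x. Remainder: 2x² + 4x − 13.
Step 4: lead(2x² + 4x − 13) ÷ lead(D) = 2x² ÷ −x² = −2. Subtract (−2)·D = 2x² + 4x − 16. Remainder: 3.

Q(x) = 2x³ − 7x² − 8x − 2; R(x) = 3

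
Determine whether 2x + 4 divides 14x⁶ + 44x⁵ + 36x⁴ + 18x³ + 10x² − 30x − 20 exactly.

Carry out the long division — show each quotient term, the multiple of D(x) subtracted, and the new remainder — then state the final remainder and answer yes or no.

R(x) = 0, so D(x) is a factor of P(x). yes

Step 1: lead(14x⁶ + 44x⁵ + 36x⁴ + 18x³ + 10x² − 30x − 20) ÷ lead(D) = 14x⁶ ÷ 2x = 7x⁵. Subtract (7x⁵)·D = 14x⁶ + 28x⁵. Remainder: 16x⁵ + 36x⁴ + 18x³ + 10x² − 30x − 20.
Step 2: lead(16x⁵ + 36x⁴ + 18x³ + 10x² − 30x − 20) ÷ lead(D) = 16x⁵ ÷ 2x = 8x⁴. Subtract (8x⁴)·D = 16x⁵ + 32x⁴. Remainder: 4x⁴ + 18x³ + 10x² − 30x − 20.
Step 3: lead(4x⁴ + 18x³ + 10x² − 30x − 20) ÷ lead(D) = 4x⁴ ÷ 2x = 2x³. Subtract (2x³)·D = 4x⁴ + 8x³. Remainder: 10x³ + 10x² − 30x − 20.
Step 4: lead(10x³ + 10x² − 30x − 20) ÷ lead(D) = 10x³ ÷ 2x = 5x². Subtract (5x²)·D = 10x³ + 20x². Remainder: −10x² − 30x − 20.
Step 5: lead(−10x² − 30x − 20) ÷ lead(D) = −10x² ÷ 2x = −5x. Subtract (−5x)·D = −10x² − 20x. Remainder: −10x − 20.
Step 6: lead(−10x − 20) ÷ lead(D) = −10x ÷ 2x = −5. Subtract (−5)·D = −10x − 20. Remainder: 0.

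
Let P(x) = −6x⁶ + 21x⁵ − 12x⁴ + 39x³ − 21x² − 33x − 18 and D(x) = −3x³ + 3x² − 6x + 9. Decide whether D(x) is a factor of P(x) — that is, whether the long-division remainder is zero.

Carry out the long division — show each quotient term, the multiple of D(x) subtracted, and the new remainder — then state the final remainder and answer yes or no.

R(x) = 0, so D(x) is a factor of P(x). yes

Step 1: lead(−6x⁶ + 21x⁵ − 12x⁴ + 39x³ − 21x² − 33x − 18) ÷ lead(D) = −6x⁶ ÷ −3x³ = 2x³. Subtract (2x³)·D = −6x⁶ + 6x⁵ − 12x⁴ + 18x³. Remainder: 15x⁵ + 21x³ − 21x² − 33x − 18.
Step 2: lead(15x⁵ + 21x³ − 21x² − 33x − 18) ÷ lead(D) = 15x⁵ ÷ −3x³ = −5x². Subtract (−5x²)·D = 15x⁵ − 15x⁴ + 30x³ − 45x². Remainder: 15x⁴ − 9x³ + 24x² − 33x − 18.
Step 3: lead(15x⁴ − 9x³ + 24x² − 33x − 18) ÷ lead(D) = 15x⁴ ÷ −3x³ = −5x. Subtract (−5x)·D = 15x⁴ − 15x³ + 30x² − 45x. Remainder: 6x³ − 6x² + 12x − 18.
Step 4: lead(6x³ − 6x² + 12x − 18) ÷ lead(D) = 6x³ ÷ −3x³ = −2. Subtract (−2)·D = 6x³ − 6x² + 12x − 18. Remainder: 0.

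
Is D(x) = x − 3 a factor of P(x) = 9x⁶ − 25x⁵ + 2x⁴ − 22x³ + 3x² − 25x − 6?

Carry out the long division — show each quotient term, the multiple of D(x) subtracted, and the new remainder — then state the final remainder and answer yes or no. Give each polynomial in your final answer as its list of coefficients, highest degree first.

R = [0], so D(x) is a factor of P(x). yes

Step 1: lead(9x⁶ − 25x⁵ + 2x⁴ − 22x³ + 3x² − 25x − 6) ÷ lead(D) = 9x⁶ ÷ x = 9x⁵. Subtract (9x⁵)·D = 9x⁶ − 27x⁵. Remainder: 2x⁵ + 2x⁴ − 22x³ + 3x² − 25x − 6.
Step 2: lead(2x⁵ + 2x⁴ − 22x³ + 3x² − 25x − 6) ÷ lead(D) = 2x⁵ ÷ x = 2x⁴. Subtract (2x⁴)·D = 2x⁵ − 6x⁴. Remainder: 8x⁴ − 22x³ + 3x² − 25x − 6.
Step 3: lead(8x⁴ − 22x³ + 3x² − 25x − 6) ÷ lead(D) = 8x⁴ ÷ x = 8x³. Subtract (8x³)·D = 8x⁴ − 24x³. Remainder: 2x³ + 3x² − 25x − 6.
Step 4: lead(2x³ + 3x² − 25x − 6) ÷ lead(D) = 2x³ ÷ x = 2x². Subtract (2x²)·D = 2x³ − 6x². Remainder: 9x² − 25x − 6.
Step 5: lead(9x² − 25x − 6) ÷ lead(D) = 9x² ÷ x = 9x. Subtract (9x)·D = 9x² − 27x. Remainder: 2x − 6.
Step 6: lead(2x − 6) ÷ lead(D) = 2x ÷ x = 2. Subtract (2)·D = 2x − 6. Remainder: 0.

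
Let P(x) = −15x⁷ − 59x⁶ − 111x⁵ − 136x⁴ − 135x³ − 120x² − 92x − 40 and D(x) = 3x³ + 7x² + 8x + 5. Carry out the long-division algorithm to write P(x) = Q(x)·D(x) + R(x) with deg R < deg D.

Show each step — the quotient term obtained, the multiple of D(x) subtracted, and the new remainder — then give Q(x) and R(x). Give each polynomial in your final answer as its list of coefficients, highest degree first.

Q = [-5, -8, -5, -4, -9]; R = [5]

Step 1: lead(−15x⁷ − 59x⁶ − 111x⁵ − 136x⁴ − 135x³ − 120x² − 92x − 40) ÷ lead(D) = −15x⁷ ÷ 3x³ = −5x⁴. Subtract (−5x⁴)·D = −15x⁷ − 35x⁶ − 40x⁵ − 25x⁴. Remainder: −24x⁶ − 71x⁵ − 111x⁴ − 135x³ − 120x² − 92x − 40.
Step 2: lead(−24x⁶ − 71x⁵ − 111x⁴ − 135x³ − 120x² − 92x − 40) ÷ lead(D) = −24x⁶ ÷ 3x³ = −8x³. Subtract (−8x³)·D = −24x⁶ − 56x⁵ − 64x⁴ − 40x³. Remainder: −15x⁵ − 47x⁴ − 95x³ − 120x² − 92x − 40.
Step 3: lead(−15x⁵ − 47x⁴ − 95x³ − 120x² − 92x − 40) ÷ lead(D) = −15x⁵ ÷ 3x³ = −5x². Subtract (−5x²)·D = −15x⁵ − 35x⁴ − 40x³ − 25x². Remainder: −12x⁴ − 55x³ − 95x² − 92x − 40.
Step 4: lead(−12x⁴ − 55x³ − 95x² − 92x − 40) ÷ lead(D) = −12x⁴ ÷ 3x³ = −4x. Subtract (−4x)·D = −12x⁴ − 28x³ − 32x² − 20x. Remainder: −27x³ − 63x² − 72x − 40.
Step 5: lead(−27x³ − 63x² − 72x − 40) ÷ lead(D) = −27x³ ÷ 3x³ = −9. Subtract (−9)·D = −27x³ − 63x² − 72x − 45. Remainder: 5.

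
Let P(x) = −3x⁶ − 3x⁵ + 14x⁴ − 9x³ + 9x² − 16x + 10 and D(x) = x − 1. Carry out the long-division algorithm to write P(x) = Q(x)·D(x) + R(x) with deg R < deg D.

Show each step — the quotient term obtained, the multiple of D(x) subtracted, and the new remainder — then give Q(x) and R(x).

Q(x) = −3x⁵ − 6x⁴ + 8x³ − x² + 8x − 8; R(x) = 2

Step 1: lead(−3x⁶ − 3x⁵ + 14x⁴ − 9x³ + 9x² − 16x + 10) ÷ lead(D) = −3x⁶ ÷ x = −3x⁵. Subtract (−3x⁵)·D = −3x⁶ + 3x⁵. Remainder: −6x⁵ + 14x⁴ − 9x³ + 9x² − 16x + 10.
Step 2: lead(−6x⁵ + 14x⁴ − 9x³ + 9x² − 16x + 10) ÷ lead(D) = −6x⁵ ÷ x = −6x⁴. Subtract (−6x⁴)·D = −6x⁵ + 6x⁴. Remainder: 8x⁴ − 9x³ + 9x² − 16x + 10.
Step 3: lead(8x⁴ − 9x³ + 9x² − 16x + 10) ÷ lead(D) = 8x⁴ ÷ x = 8x³. Subtract (8x³)·D = 8x⁴ − 8x³. Remainder: −x³ + 9x² − 16x + 10.
Step 4: lead(−x³ + 9x² − 16x + 10) ÷ lead(D) = −x³ ÷ x = −x². Subtract (−x²)·D = −x³ + x². Remainder: 8x² − 16x + 10.
Step 5: lead(8x² − 16x + 10) ÷ lead(D) = 8x² ÷ x = 8x. Subtract (8x)·D = 8x² − 8x. Remainder: −8x + 10.
Step 6: lead(−8x + 10) ÷ lead(D) = −8x ÷ x = −8. Subtract (−8)·D = −8x + 8. Remainder: 2.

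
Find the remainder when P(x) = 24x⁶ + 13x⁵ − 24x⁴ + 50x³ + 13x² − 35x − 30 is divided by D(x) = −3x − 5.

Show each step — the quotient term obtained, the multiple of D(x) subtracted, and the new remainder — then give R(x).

Step 1: lead(24x⁶ + 13x⁵ − 24x⁴ + 50x³ + 13x² − 35x − 30) ÷ lead(D) = 24x⁶ ÷ −3x = −8x⁵. Subtract (−8x⁵)·D = 24x⁶ + 40x⁵. Remainder: −27x⁵ − 24x⁴ + 50x³ + 13x² − 35x − 30.
Step 2: lead(−27x⁵ − 24x⁴ + 50x³ + 13x² − 35x − 30) ÷ lead(D) = −27x⁵ ÷ −3x = 9x⁴. Subtract (9x⁴)·D = −27x⁵ − 45x⁴. Remainder: 21x⁴ + 50x³ + 13x² − 35x − 30.
Step 3: lead(21x⁴ + 50x³ + 13x² − 35x − 30) ÷ lead(D) = 21x⁴ ÷ −3x = −7x³. Subtract (−7x³)·D = 21x⁴ + 35x³. Remainder: 15x³ + 13x² − 35x − 30.
Step 4: lead(15x³ + 13x² − 35x − 30) ÷ lead(D) = 15x³ ÷ −3x = −5x². Subtract (−5x²)·D = 15x³ + 25x². Remainder: −12x² − 35x − 30.
Step 5: lead(−12x² − 35x − 30) ÷ lead(D) = −12x² ÷ −3x = 4x. Subtract (4x)·D = −12x² − 20x. Remainder: −15x − 30.
Step 6: lead(−15x − 30) ÷ lead(D) = −15x ÷ −3x = 5. Subtract (5)·D = −15x − 25. Remainder: −5.

R(x) = −5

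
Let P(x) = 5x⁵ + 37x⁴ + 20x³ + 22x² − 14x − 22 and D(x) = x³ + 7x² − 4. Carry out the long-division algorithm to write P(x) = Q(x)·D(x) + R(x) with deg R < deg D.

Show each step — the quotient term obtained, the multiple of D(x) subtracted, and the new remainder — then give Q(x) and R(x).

Step 1: lead(5x⁵ + 37x⁴ + 20x³ + 22x² − 14x − 22) ÷ lead(D) = 5x⁵ ÷ x³ = 5x². Subtract (5x²)·D = 5x⁵ + 35x⁴ − 20x². Remainder: 2x⁴ + 20x³ + 42x² − 14x − 22.
Step 2: lead(2x⁴ + 20x³ + 42x² − 14x − 22) ÷ lead(D) = 2x⁴ ÷ x³ = 2x. Subtract (2x)·D = 2x⁴ + 14x³ − 8x. Remainder: 6x³ + 42x² − 6x − 22.
Step 3: lead(6x³ + 42x² − 6x − 22) ÷ lead(D) = 6x³ ÷ x³ = 6. Subtract (6)·D = 6x³ + 42x² − 24. Remainder: −6x + 2.

Q(x) = 5x² + 2x + 6; R(x) = −6x + 2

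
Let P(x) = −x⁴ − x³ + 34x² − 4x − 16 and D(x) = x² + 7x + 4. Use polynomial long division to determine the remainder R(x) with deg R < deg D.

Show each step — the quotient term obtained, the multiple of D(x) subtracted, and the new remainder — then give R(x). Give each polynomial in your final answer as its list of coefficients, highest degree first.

R = [0]

Step 1: lead(−x⁴ − x³ + 34x² − 4x − 16) ÷ lead(D) = −x⁴ ÷ x² = −x². Subtract (−x²)·D = −x⁴ − 7x³ − 4x². Remainder: 6x³ + 38x² − 4x − 16.
Step 2: lead(6x³ + 38x² − 4x − 16) ÷ lead(D) = 6x³ ÷ x² = 6x. Subtract (6x)·D = 6x³ + 42x² + 24x. Remainder: −4x² − 28x − 16.
Step 3: lead(−4x² − 28x − 16) ÷ lead(D) = −4x² ÷ x² = −4. Subtract (−4)·D = −4x² − 28x − 16. Remainder: 0.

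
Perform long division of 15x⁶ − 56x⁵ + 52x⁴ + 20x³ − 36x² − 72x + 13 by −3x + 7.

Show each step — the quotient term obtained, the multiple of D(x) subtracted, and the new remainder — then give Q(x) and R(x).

Step 1: lead(15x⁶ − 56x⁵ + 52x⁴ + 20x³ − 36x² − 72x + 13) ÷ lead(D) = 15x⁶ ÷ −3x = −5x⁵. Subtract (−5x⁵)·D = 15x⁶ − 35x⁵. Remainder: −21x⁵ + 52x⁴ + 20x³ − 36x² − 72x + 13.
Step 2: lead(−21x⁵ + 52x⁴ + 20x³ − 36x² − 72x + 13) ÷ lead(D) = −21x⁵ ÷ −3x = 7x⁴. Subtract (7x⁴)·D = −21x⁵ + 49x⁴. Remainder: 3x⁴ + 20x³ − 36x² − 72x + 13.
Step 3: lead(3x⁴ + 20x³ − 36x² − 72x + 13) ÷ lead(D) = 3x⁴ ÷ −3x = −x³. Subtract (−x³)·D = 3x⁴ − 7x³. Remainder: 27x³ − 36x² − 72x + 13.
Step 4: lead(27x³ − 36x² − 72x + 13) ÷ lead(D) = 27x³ ÷ −3x = −9x². Subtract (−9x²)·D = 27x³ − 63x². Remainder: 27x² − 72x + 13.
Step 5: lead(27x² − 72x + 13) ÷ lead(D) = 27x² ÷ −3x = −9x. Subtract (−9x)·D = 27x² − 63x. Remainder: −9x + 13.
Step 6: lead(−9x + 13) ÷ lead(D) = −9x ÷ −3x = 3. Subtract (3)·D = −9x + 21. Remainder: −8.

Q(x) = −5x⁵ + 7x⁴ − x³ − 9x² − 9x + 3; R(x) = −8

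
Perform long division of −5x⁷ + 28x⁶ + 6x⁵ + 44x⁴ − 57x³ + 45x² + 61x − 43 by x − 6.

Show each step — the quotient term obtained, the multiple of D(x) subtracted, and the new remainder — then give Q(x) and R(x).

Q(x) = −5x⁶ − 2x⁵ − 6x⁴ + 8x³ − 9x² − 9x + 7; R(x) = −1

Step 1: lead(−5x⁷ + 28x⁶ + 6x⁵ + 44x⁴ − 57x³ + 45x² + 61x − 43) ÷ lead(D) = −5x⁷ ÷ x = −5x⁶. Subtract (−5x⁶)·D = −5x⁷ + 30x⁶. Remainder: −2x⁶ + 6x⁵ + 44x⁴ − 57x³ + 45x² + 61x − 43.
Step 2: lead(−2x⁶ + 6x⁵ + 44x⁴ − 57x³ + 45x² + 61x − 43) ÷ lead(D) = −2x⁶ ÷ x = −2x⁵. Subtract (−2x⁵)·D = −2x⁶ + 12x⁵. Remainder: −6x⁵ + 44x⁴ − 57x³ + 45x² + 61x − 43.
Step 3: lead(−6x⁵ + 44x⁴ − 57x³ + 45x² + 61x − 43) ÷ lead(D) = −6x⁵ ÷ x = −6x⁴. Subtract (−6x⁴)·D = −6x⁵ + 36x⁴. Remainder: 8x⁴ − 57x³ + 45x² + 61x − 43.
Step 4: lead(8x⁴ − 57x³ + 45x² + 61x − 43) ÷ lead(D) = 8x⁴ ÷ x = 8x³. Subtract (8x³)·D = 8x⁴ − 48x³. Remainder: −9x³ + 45x² + 61x − 43.
Step 5: lead(−9x³ + 45x² + 61x − 43) ÷ lead(D) = −9x³ ÷ x = −9x². Subtract (−9x²)·D = −9x³ + 54x². Remainder: −9x² + 61x − 43.
Step 6: lead(−9x² + 61x − 43) ÷ lead(D) = −9x² ÷ x = −9x. Subtract (−9x)·D = −9x² + 54x. Remainder: 7x − 43.
Step 7: lead(7x − 43) ÷ lead(D) = 7x ÷ x = 7. Subtract (7)·D = 7x − 42. Remainder: −1.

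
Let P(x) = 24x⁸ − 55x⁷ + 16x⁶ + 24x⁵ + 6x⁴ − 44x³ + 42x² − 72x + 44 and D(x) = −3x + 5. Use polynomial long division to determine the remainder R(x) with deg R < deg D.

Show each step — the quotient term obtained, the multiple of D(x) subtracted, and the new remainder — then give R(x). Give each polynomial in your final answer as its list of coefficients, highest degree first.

Step 1: lead(24x⁸ − 55x⁷ + 16x⁶ + 24x⁵ + 6x⁴ − 44x³ + 42x² − 72x + 44) ÷ lead(D) = 24x⁸ ÷ −3x = −8x⁷. Subtract (−8x⁷)·D = 24x⁸ − 40x⁷. Remainder: −15x⁷ + 16x⁶ + 24x⁵ + 6x⁴ − 44x³ + 42x² − 72x + 44.
Step 2: lead(−15x⁷ + 16x⁶ + 24x⁵ + 6x⁴ − 44x³ + 42x² − 72x + 44) ÷ lead(D) = −15x⁷ ÷ −3x = 5x⁶. Subtract (5x⁶)·D = −15x⁷ + 25x⁶. Remainder: −9x⁶ + 24x⁵ + 6x⁴ − 44x³ + 42x² − 72x + 44.
Step 3: lead(−9x⁶ + 24x⁵ + 6x⁴ − 44x³ + 42x² − 72x + 44) ÷ lead(D) = −9x⁶ ÷ −3x = 3x⁵. Subtract (3x⁵)·D = −9x⁶ + 15x⁵. Remainder: 9x⁵ + 6x⁴ − 44x³ + 42x² − 72x + 44.
Step 4: lead(9x⁵ + 6x⁴ − 44x³ + 42x² − 72x + 44) ÷ lead(D) = 9x⁵ ÷ −3x = −3x⁴. Subtract (−3x⁴)·D = 9x⁵ − 15x⁴. Remainder: 21x⁴ − 44x³ + 42x² − 72x + 44.
Step 5: lead(21x⁴ − 44x³ + 42x² − 72x + 44) ÷ lead(D) = 21x⁴ ÷ −3x = −7x³. Subtract (−7x³)·D = 21x⁴ − 35x³. Remainder: −9x³ + 42x² − 72x + 44.
Step 6: lead(−9x³ + 42x² − 72x + 44) ÷ lead(D) = −9x³ ÷ −3x = 3x². Subtract (3x²)·D = −9x³ + 15x². Remainder: 27x² − 72x + 44.
Step 7: lead(27x² − 72x + 44) ÷ lead(D) = 27x² ÷ −3x = −9x. Subtract (−9x)·D = 27x² − 45x. Remainder: −27x + 44.
Step 8: lead(−27x + 44) ÷ lead(D) = −27x ÷ −3x = 9. Subtract (9)·D = −27x + 45. Remainder: −1.

R = [-1]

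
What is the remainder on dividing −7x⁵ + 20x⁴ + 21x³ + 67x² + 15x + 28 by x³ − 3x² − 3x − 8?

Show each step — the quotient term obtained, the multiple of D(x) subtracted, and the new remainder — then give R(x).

Step 1: lead(−7x⁵ + 20x⁴ + 21x³ + 67x² + 15x + 28) ÷ lead(D) = −7x⁵ ÷ x³ = −7x². Subtract (−7x²)·D = −7x⁵ + 21x⁴ + 21x³ + 56x². Remainder: −x⁴ + 11x² + 15x + 28.
Step 2: lead(−x⁴ + 11x² + 15x + 28) ÷ lead(D) = −x⁴ ÷ x³ = −x. Subtract (−x)·D = −x⁴ + 3x³ + 3x² + 8x. Remainder: −3x³ + 8x² + 7x + 28.
Step 3: lead(−3x³ + 8x² + 7x + 28) ÷ lead(D) = −3x³ ÷ x³ = −3. Subtract (−3)·D = −3x³ + 9x² + 9x + 24. Remainder: −x² − 2x + 4.

R(x) = −x² − 2x + 4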